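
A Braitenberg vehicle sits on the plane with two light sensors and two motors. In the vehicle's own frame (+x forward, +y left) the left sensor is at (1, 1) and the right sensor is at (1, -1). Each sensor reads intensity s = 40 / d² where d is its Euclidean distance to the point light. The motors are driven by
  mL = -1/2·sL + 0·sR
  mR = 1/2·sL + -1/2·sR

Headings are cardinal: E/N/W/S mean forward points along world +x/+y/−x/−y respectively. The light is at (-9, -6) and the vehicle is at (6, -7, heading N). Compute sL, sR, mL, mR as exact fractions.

10/49 5/32 -5/49 75/3136

left sensor world pos  = (5, -6); dL² = 196
right sensor world pos = (7, -6); dR² = 256
sL = 40/196 = 10/49
sR = 40/256 = 5/32
mL = -1/2·sL + 0·sR = -5/49
mR = 1/2·sL + -1/2·sR = 75/3136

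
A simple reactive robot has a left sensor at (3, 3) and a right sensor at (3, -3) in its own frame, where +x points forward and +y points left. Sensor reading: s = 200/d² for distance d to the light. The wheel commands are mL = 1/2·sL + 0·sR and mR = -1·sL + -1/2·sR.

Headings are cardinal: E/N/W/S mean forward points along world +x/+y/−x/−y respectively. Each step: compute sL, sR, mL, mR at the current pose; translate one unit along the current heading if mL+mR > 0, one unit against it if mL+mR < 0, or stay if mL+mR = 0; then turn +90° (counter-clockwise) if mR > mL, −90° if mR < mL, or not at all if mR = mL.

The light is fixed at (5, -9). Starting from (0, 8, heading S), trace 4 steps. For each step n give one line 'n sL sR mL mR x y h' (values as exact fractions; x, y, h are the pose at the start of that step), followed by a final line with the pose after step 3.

0 1 10/13 1/2 -18/13 0 8 S
1 200/289 40/101 100/289 -25980/29189 0 9 W
2 20/49 100/221 10/49 -6870/10829 1 9 N
3 200/401 200/197 100/401 -79500/78997 1 8 E
final 0 8 S

n=0: pose=(0,8,S); sL=1, sR=10/13; mL=1/2, mR=-18/13; mL+mR=-23/26 → advance -1; mR−mL=-49/26 → turn -1·90°
n=1: pose=(0,9,W); sL=200/289, sR=40/101; mL=100/289, mR=-25980/29189; mL+mR=-15880/29189 → advance -1; mR−mL=-36080/29189 → turn -1·90°
n=2: pose=(1,9,N); sL=20/49, sR=100/221; mL=10/49, mR=-6870/10829; mL+mR=-4660/10829 → advance -1; mR−mL=-9080/10829 → turn -1·90°
n=3: pose=(1,8,E); sL=200/401, sR=200/197; mL=100/401, mR=-79500/78997; mL+mR=-59800/78997 → advance -1; mR−mL=-99200/78997 → turn -1·90°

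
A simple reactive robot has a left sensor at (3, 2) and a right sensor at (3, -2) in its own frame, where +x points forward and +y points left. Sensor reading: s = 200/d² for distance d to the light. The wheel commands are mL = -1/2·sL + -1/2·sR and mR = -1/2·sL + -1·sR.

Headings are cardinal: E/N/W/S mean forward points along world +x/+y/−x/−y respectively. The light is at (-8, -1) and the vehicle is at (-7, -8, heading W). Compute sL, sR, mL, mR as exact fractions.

left sensor world pos  = (-10, -10); dL² = 85
right sensor world pos = (-10, -6); dR² = 29
sL = 200/85 = 40/17
sR = 200/29 = 200/29
mL = -1/2·sL + -1/2·sR = -2280/493
mR = -1/2·sL + -1·sR = -3980/493

40/17 200/29 -2280/493 -3980/493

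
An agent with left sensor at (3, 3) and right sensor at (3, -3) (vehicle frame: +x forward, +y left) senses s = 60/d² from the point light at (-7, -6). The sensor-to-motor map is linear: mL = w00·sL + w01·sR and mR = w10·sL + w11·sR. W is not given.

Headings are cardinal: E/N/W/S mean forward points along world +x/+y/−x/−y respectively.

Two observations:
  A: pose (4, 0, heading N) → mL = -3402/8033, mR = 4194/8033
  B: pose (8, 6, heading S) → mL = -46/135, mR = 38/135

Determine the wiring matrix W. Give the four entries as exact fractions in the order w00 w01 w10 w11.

-1/2 -1 1 1/2

obs A: pose=(4,0,N) → sL=12/29, sR=60/277, mL=-3402/8033, mR=4194/8033
obs B: pose=(8,6,S) → sL=4/27, sR=4/15, mL=-46/135, mR=38/135
sensor matrix S = [[12/29, 60/277], [4/27, 4/15]]; det S = 28288/361485
solve [mL_A; mL_B] = S·[w00; w01] and [mR_A; mR_B] = S·[w10; w11]:
  w00 = -1/2, w01 = -1, w10 = 1, w11 = 1/2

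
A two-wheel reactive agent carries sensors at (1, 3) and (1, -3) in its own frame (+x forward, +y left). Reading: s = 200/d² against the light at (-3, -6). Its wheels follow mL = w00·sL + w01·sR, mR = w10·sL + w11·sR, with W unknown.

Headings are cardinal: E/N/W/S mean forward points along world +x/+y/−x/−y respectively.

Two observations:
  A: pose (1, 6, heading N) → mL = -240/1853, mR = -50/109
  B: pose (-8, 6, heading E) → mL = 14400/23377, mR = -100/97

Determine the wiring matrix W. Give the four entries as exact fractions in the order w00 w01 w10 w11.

-1/2 1/2 0 -1/2

obs A: pose=(1,6,N) → sL=20/17, sR=100/109, mL=-240/1853, mR=-50/109
obs B: pose=(-8,6,E) → sL=200/241, sR=200/97, mL=14400/23377, mR=-100/97
sensor matrix S = [[20/17, 100/109], [200/241, 200/97]]; det S = 72096000/43317581
solve [mL_A; mL_B] = S·[w00; w01] and [mR_A; mR_B] = S·[w10; w11]:
  w00 = -1/2, w01 = 1/2, w10 = 0, w11 = -1/2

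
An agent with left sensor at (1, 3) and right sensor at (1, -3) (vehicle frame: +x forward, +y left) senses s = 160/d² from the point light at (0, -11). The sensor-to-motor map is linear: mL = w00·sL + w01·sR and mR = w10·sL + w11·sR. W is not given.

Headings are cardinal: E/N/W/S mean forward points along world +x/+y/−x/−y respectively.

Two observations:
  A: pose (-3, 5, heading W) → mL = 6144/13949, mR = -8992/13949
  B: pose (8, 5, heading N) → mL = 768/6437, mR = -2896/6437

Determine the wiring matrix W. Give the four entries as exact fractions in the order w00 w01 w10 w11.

obs A: pose=(-3,5,W) → sL=32/37, sR=160/377, mL=6144/13949, mR=-8992/13949
obs B: pose=(8,5,N) → sL=80/157, sR=16/41, mL=768/6437, mR=-2896/6437
sensor matrix S = [[32/37, 160/377], [80/157, 16/41]]; det S = 10887168/89789713
solve [mL_A; mL_B] = S·[w00; w01] and [mR_A; mR_B] = S·[w10; w11]:
  w00 = 1, w01 = -1, w10 = -1/2, w11 = -1/2

1 -1 -1/2 -1/2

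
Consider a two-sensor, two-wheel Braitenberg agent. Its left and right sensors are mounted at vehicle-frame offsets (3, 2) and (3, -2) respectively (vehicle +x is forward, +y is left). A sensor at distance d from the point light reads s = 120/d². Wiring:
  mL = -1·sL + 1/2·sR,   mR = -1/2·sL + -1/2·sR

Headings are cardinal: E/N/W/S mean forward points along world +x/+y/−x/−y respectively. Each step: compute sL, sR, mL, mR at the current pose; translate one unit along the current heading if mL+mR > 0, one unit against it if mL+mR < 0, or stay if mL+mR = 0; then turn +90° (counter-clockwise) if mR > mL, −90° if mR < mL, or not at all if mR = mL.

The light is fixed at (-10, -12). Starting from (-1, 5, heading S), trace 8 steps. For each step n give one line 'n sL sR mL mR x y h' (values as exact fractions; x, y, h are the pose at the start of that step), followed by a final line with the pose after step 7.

0 120/317 24/49 -2076/15533 -6744/15533 -1 5 S
1 30/73 30/109 -2175/7957 -2730/7957 -1 6 W
2 24/101 8/39 -532/3939 -872/3939 0 6 N
3 12/53 60/197 -774/10441 -2772/10441 0 5 E
4 120/317 24/49 -2076/15533 -6744/15533 -1 5 S
5 30/73 30/109 -2175/7957 -2730/7957 -1 6 W
6 24/101 8/39 -532/3939 -872/3939 0 6 N
7 12/53 60/197 -774/10441 -2772/10441 0 5 E
final -1 5 S

n=0: pose=(-1,5,S); sL=120/317, sR=24/49; mL=-2076/15533, mR=-6744/15533; mL+mR=-180/317 → advance -1; mR−mL=-4668/15533 → turn -1·90°
n=1: pose=(-1,6,W); sL=30/73, sR=30/109; mL=-2175/7957, mR=-2730/7957; mL+mR=-45/73 → advance -1; mR−mL=-555/7957 → turn -1·90°
n=2: pose=(0,6,N); sL=24/101, sR=8/39; mL=-532/3939, mR=-872/3939; mL+mR=-36/101 → advance -1; mR−mL=-340/3939 → turn -1·90°
n=3: pose=(0,5,E); sL=12/53, sR=60/197; mL=-774/10441, mR=-2772/10441; mL+mR=-18/53 → advance -1; mR−mL=-1998/10441 → turn -1·90°
n=4: pose=(-1,5,S); sL=120/317, sR=24/49; mL=-2076/15533, mR=-6744/15533; mL+mR=-180/317 → advance -1; mR−mL=-4668/15533 → turn -1·90°
n=5: pose=(-1,6,W); sL=30/73, sR=30/109; mL=-2175/7957, mR=-2730/7957; mL+mR=-45/73 → advance -1; mR−mL=-555/7957 → turn -1·90°
n=6: pose=(0,6,N); sL=24/101, sR=8/39; mL=-532/3939, mR=-872/3939; mL+mR=-36/101 → advance -1; mR−mL=-340/3939 → turn -1·90°
n=7: pose=(0,5,E); sL=12/53, sR=60/197; mL=-774/10441, mR=-2772/10441; mL+mR=-18/53 → advance -1; mR−mL=-1998/10441 → turn -1·90°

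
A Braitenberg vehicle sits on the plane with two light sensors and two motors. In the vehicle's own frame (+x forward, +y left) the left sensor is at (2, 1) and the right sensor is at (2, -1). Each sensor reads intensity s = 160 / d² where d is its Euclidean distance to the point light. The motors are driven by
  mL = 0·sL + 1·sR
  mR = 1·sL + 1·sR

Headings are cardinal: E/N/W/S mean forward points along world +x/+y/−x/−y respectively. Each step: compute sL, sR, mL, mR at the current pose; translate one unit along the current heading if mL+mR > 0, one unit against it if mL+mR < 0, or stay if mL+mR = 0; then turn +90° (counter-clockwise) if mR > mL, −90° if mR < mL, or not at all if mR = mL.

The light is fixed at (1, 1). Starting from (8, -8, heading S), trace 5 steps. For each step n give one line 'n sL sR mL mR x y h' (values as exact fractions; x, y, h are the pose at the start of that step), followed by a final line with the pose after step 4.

0 32/37 160/157 160/157 10944/5809 8 -8 S
1 80/81 80/101 80/101 14560/8181 8 -9 E
2 160/113 32/29 32/29 8256/3277 9 -9 N
3 20/17 8/5 8/5 236/85 9 -8 W
4 32/37 160/157 160/157 10944/5809 8 -8 S
final 8 -9 E

n=0: pose=(8,-8,S); sL=32/37, sR=160/157; mL=160/157, mR=10944/5809; mL+mR=16864/5809 → advance +1; mR−mL=32/37 → turn +1·90°
n=1: pose=(8,-9,E); sL=80/81, sR=80/101; mL=80/101, mR=14560/8181; mL+mR=21040/8181 → advance +1; mR−mL=80/81 → turn +1·90°
n=2: pose=(9,-9,N); sL=160/113, sR=32/29; mL=32/29, mR=8256/3277; mL+mR=11872/3277 → advance +1; mR−mL=160/113 → turn +1·90°
n=3: pose=(9,-8,W); sL=20/17, sR=8/5; mL=8/5, mR=236/85; mL+mR=372/85 → advance +1; mR−mL=20/17 → turn +1·90°
n=4: pose=(8,-8,S); sL=32/37, sR=160/157; mL=160/157, mR=10944/5809; mL+mR=16864/5809 → advance +1; mR−mL=32/37 → turn +1·90°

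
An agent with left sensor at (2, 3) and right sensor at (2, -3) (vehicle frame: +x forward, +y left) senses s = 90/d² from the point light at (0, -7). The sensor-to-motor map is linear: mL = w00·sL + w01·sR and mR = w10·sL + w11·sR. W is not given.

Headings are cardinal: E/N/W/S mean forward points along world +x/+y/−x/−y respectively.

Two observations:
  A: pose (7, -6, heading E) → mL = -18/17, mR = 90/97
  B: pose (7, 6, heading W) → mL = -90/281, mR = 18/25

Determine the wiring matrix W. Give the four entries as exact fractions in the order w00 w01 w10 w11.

0 -1 1 0

obs A: pose=(7,-6,E) → sL=90/97, sR=18/17, mL=-18/17, mR=90/97
obs B: pose=(7,6,W) → sL=18/25, sR=90/281, mL=-90/281, mR=18/25
sensor matrix S = [[90/97, 18/17], [18/25, 90/281]]; det S = -5388768/11584225
solve [mL_A; mL_B] = S·[w00; w01] and [mR_A; mR_B] = S·[w10; w11]:
  w00 = 0, w01 = -1, w10 = 1, w11 = 0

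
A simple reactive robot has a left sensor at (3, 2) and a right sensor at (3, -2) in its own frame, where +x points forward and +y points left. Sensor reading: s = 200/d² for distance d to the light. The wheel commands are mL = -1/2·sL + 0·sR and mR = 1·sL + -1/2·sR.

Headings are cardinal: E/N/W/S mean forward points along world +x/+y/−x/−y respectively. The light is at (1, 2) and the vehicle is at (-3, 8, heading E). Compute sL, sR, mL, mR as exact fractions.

left sensor world pos  = (0, 10); dL² = 65
right sensor world pos = (0, 6); dR² = 17
sL = 200/65 = 40/13
sR = 200/17 = 200/17
mL = -1/2·sL + 0·sR = -20/13
mR = 1·sL + -1/2·sR = -620/221

40/13 200/17 -20/13 -620/221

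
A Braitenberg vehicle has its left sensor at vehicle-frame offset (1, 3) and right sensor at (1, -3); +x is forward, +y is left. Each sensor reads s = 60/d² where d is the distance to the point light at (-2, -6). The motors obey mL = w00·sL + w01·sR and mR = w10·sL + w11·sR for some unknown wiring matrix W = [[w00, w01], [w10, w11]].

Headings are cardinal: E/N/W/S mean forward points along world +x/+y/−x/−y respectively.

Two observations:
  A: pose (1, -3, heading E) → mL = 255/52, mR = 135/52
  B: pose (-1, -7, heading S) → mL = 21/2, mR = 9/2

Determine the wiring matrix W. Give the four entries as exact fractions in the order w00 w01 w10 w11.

obs A: pose=(1,-3,E) → sL=15/13, sR=15/4, mL=255/52, mR=135/52
obs B: pose=(-1,-7,S) → sL=3, sR=15/2, mL=21/2, mR=9/2
sensor matrix S = [[15/13, 15/4], [3, 15/2]]; det S = -135/52
solve [mL_A; mL_B] = S·[w00; w01] and [mR_A; mR_B] = S·[w10; w11]:
  w00 = 1, w01 = 1, w10 = -1, w11 = 1

1 1 -1 1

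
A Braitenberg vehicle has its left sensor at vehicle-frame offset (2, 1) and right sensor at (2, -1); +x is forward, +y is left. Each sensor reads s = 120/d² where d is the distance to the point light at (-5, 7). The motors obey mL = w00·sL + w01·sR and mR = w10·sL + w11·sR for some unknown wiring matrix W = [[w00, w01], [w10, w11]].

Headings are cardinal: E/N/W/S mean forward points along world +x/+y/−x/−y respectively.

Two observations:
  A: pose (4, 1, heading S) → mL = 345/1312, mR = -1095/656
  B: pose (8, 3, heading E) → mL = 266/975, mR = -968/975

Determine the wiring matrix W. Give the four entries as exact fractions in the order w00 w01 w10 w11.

1 -1/2 -1 -1

obs A: pose=(4,1,S) → sL=30/41, sR=15/16, mL=345/1312, mR=-1095/656
obs B: pose=(8,3,E) → sL=20/39, sR=12/25, mL=266/975, mR=-968/975
sensor matrix S = [[30/41, 15/16], [20/39, 12/25]]; det S = -1381/10660
solve [mL_A; mL_B] = S·[w00; w01] and [mR_A; mR_B] = S·[w10; w11]:
  w00 = 1, w01 = -1/2, w10 = -1, w11 = -1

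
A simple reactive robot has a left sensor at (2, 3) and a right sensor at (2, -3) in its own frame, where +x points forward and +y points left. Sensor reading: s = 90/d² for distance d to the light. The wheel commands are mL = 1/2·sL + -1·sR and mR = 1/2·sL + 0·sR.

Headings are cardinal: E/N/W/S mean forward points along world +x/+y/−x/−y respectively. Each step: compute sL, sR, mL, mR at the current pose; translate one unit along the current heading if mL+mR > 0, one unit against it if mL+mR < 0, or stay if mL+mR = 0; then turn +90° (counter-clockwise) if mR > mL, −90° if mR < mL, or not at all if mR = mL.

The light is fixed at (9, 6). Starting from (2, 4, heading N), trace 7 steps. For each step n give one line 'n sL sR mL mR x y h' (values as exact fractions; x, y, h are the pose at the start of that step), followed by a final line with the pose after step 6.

0 9/10 45/8 -207/40 9/20 2 4 N
1 10/13 10/9 -85/117 5/13 2 3 W
2 45/17 45/53 855/1802 45/34 3 3 S
3 90/17 18/13 279/221 45/17 3 2 E
4 45/34 45/4 -180/17 45/68 4 2 N
5 90/113 90/53 -7785/5989 45/113 4 1 W
6 9/5 45/49 -9/490 9/10 5 1 S
final 5 0 E

n=0: pose=(2,4,N); sL=9/10, sR=45/8; mL=-207/40, mR=9/20; mL+mR=-189/40 → advance -1; mR−mL=45/8 → turn +1·90°
n=1: pose=(2,3,W); sL=10/13, sR=10/9; mL=-85/117, mR=5/13; mL+mR=-40/117 → advance -1; mR−mL=10/9 → turn +1·90°
n=2: pose=(3,3,S); sL=45/17, sR=45/53; mL=855/1802, mR=45/34; mL+mR=1620/901 → advance +1; mR−mL=45/53 → turn +1·90°
n=3: pose=(3,2,E); sL=90/17, sR=18/13; mL=279/221, mR=45/17; mL+mR=864/221 → advance +1; mR−mL=18/13 → turn +1·90°
n=4: pose=(4,2,N); sL=45/34, sR=45/4; mL=-180/17, mR=45/68; mL+mR=-675/68 → advance -1; mR−mL=45/4 → turn +1·90°
n=5: pose=(4,1,W); sL=90/113, sR=90/53; mL=-7785/5989, mR=45/113; mL+mR=-5400/5989 → advance -1; mR−mL=90/53 → turn +1·90°
n=6: pose=(5,1,S); sL=9/5, sR=45/49; mL=-9/490, mR=9/10; mL+mR=216/245 → advance +1; mR−mL=45/49 → turn +1·90°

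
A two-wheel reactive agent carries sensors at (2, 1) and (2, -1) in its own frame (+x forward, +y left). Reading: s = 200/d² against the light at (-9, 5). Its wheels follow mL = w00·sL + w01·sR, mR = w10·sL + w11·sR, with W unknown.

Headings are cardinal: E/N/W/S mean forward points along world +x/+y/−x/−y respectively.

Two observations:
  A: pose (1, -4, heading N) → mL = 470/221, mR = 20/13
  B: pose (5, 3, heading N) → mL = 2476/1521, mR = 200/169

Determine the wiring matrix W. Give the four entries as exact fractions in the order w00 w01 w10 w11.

obs A: pose=(1,-4,N) → sL=20/13, sR=20/17, mL=470/221, mR=20/13
obs B: pose=(5,3,N) → sL=200/169, sR=8/9, mL=2476/1521, mR=200/169
sensor matrix S = [[20/13, 20/17], [200/169, 8/9]]; det S = -640/25857
solve [mL_A; mL_B] = S·[w00; w01] and [mR_A; mR_B] = S·[w10; w11]:
  w00 = 1, w01 = 1/2, w10 = 1, w11 = 0

1 1/2 1 0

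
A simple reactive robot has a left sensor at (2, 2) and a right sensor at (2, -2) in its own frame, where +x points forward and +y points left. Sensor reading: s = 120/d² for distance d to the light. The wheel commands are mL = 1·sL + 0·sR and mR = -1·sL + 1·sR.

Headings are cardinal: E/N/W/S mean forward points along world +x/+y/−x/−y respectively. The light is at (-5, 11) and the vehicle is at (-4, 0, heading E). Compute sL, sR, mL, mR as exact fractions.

left sensor world pos  = (-2, 2); dL² = 90
right sensor world pos = (-2, -2); dR² = 178
sL = 120/90 = 4/3
sR = 120/178 = 60/89
mL = 1·sL + 0·sR = 4/3
mR = -1·sL + 1·sR = -176/267

4/3 60/89 4/3 -176/267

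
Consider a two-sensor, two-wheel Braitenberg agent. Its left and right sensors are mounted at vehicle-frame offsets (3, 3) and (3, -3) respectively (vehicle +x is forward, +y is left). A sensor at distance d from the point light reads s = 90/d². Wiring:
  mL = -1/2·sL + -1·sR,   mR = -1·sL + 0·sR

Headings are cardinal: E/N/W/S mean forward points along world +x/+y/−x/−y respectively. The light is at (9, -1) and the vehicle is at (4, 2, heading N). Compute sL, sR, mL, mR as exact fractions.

9/10 9/4 -27/10 -9/10

left sensor world pos  = (1, 5); dL² = 100
right sensor world pos = (7, 5); dR² = 40
sL = 90/100 = 9/10
sR = 90/40 = 9/4
mL = -1/2·sL + -1·sR = -27/10
mR = -1·sL + 0·sR = -9/10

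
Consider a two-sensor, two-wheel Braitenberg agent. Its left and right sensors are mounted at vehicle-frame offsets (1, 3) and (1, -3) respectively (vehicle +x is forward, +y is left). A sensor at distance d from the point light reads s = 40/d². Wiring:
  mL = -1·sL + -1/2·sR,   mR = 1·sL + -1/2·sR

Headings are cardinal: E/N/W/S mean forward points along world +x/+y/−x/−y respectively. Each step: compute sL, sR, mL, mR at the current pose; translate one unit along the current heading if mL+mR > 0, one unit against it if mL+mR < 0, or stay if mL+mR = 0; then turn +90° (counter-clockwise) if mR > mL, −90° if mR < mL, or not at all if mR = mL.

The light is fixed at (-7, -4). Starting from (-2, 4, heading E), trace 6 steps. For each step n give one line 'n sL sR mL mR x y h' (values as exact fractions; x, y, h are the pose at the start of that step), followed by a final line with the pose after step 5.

0 40/157 40/61 -5580/9577 -700/9577 -2 4 E
1 20/41 4/13 -342/533 178/533 -3 4 N
2 8/5 40/109 -972/545 772/545 -3 3 W
3 2/5 1 -9/10 -1/10 -2 3 S
4 40/157 40/61 -5580/9577 -700/9577 -2 4 E
5 20/41 4/13 -342/533 178/533 -3 4 N
final -3 3 W

n=0: pose=(-2,4,E); sL=40/157, sR=40/61; mL=-5580/9577, mR=-700/9577; mL+mR=-40/61 → advance -1; mR−mL=80/157 → turn +1·90°
n=1: pose=(-3,4,N); sL=20/41, sR=4/13; mL=-342/533, mR=178/533; mL+mR=-4/13 → advance -1; mR−mL=40/41 → turn +1·90°
n=2: pose=(-3,3,W); sL=8/5, sR=40/109; mL=-972/545, mR=772/545; mL+mR=-40/109 → advance -1; mR−mL=16/5 → turn +1·90°
n=3: pose=(-2,3,S); sL=2/5, sR=1; mL=-9/10, mR=-1/10; mL+mR=-1 → advance -1; mR−mL=4/5 → turn +1·90°
n=4: pose=(-2,4,E); sL=40/157, sR=40/61; mL=-5580/9577, mR=-700/9577; mL+mR=-40/61 → advance -1; mR−mL=80/157 → turn +1·90°
n=5: pose=(-3,4,N); sL=20/41, sR=4/13; mL=-342/533, mR=178/533; mL+mR=-4/13 → advance -1; mR−mL=40/41 → turn +1·90°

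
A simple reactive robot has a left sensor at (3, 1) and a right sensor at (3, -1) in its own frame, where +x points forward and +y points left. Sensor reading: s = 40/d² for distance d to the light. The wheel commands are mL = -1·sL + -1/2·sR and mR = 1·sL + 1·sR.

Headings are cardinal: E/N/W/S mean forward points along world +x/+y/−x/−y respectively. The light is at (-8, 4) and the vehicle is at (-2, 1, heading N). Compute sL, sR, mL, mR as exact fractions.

8/5 40/49 -492/245 592/245

left sensor world pos  = (-3, 4); dL² = 25
right sensor world pos = (-1, 4); dR² = 49
sL = 40/25 = 8/5
sR = 40/49 = 40/49
mL = -1·sL + -1/2·sR = -492/245
mR = 1·sL + 1·sR = 592/245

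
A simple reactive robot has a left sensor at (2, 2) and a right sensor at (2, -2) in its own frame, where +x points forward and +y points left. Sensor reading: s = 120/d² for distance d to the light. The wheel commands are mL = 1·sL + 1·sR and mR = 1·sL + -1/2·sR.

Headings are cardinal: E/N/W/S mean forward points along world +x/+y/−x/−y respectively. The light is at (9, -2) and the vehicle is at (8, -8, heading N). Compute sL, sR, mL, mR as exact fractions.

24/5 120/17 1008/85 108/85

left sensor world pos  = (6, -6); dL² = 25
right sensor world pos = (10, -6); dR² = 17
sL = 120/25 = 24/5
sR = 120/17 = 120/17
mL = 1·sL + 1·sR = 1008/85
mR = 1·sL + -1/2·sR = 108/85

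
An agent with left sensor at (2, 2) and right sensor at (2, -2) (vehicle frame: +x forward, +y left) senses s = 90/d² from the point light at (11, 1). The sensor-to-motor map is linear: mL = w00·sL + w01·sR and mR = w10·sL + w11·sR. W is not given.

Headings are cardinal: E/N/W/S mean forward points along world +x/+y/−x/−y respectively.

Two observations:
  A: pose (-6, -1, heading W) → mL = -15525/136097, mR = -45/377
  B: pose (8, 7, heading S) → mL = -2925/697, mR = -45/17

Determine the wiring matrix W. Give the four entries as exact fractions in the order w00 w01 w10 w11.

obs A: pose=(-6,-1,W) → sL=90/377, sR=90/361, mL=-15525/136097, mR=-45/377
obs B: pose=(8,7,S) → sL=90/17, sR=90/41, mL=-2925/697, mR=-45/17
sensor matrix S = [[90/377, 90/361], [90/17, 90/41]]; det S = -75492000/94859609
solve [mL_A; mL_B] = S·[w00; w01] and [mR_A; mR_B] = S·[w10; w11]:
  w00 = -1, w01 = 1/2, w10 = -1/2, w11 = 0

-1 1/2 -1/2 0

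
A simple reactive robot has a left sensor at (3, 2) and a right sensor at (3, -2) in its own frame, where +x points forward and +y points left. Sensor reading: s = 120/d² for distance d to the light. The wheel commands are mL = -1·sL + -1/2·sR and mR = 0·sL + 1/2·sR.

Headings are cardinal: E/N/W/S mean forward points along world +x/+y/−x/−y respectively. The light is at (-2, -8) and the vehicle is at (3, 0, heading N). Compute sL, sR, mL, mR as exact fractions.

12/13 12/17 -282/221 6/17

left sensor world pos  = (1, 3); dL² = 130
right sensor world pos = (5, 3); dR² = 170
sL = 120/130 = 12/13
sR = 120/170 = 12/17
mL = -1·sL + -1/2·sR = -282/221
mR = 0·sL + 1/2·sR = 6/17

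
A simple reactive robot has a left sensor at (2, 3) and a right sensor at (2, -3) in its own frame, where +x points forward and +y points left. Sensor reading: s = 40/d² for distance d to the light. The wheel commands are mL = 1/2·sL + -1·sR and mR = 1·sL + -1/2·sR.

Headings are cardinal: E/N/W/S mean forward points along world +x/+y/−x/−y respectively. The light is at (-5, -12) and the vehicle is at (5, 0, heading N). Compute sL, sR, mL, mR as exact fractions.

left sensor world pos  = (2, 2); dL² = 245
right sensor world pos = (8, 2); dR² = 365
sL = 40/245 = 8/49
sR = 40/365 = 8/73
mL = 1/2·sL + -1·sR = -100/3577
mR = 1·sL + -1/2·sR = 388/3577

8/49 8/73 -100/3577 388/3577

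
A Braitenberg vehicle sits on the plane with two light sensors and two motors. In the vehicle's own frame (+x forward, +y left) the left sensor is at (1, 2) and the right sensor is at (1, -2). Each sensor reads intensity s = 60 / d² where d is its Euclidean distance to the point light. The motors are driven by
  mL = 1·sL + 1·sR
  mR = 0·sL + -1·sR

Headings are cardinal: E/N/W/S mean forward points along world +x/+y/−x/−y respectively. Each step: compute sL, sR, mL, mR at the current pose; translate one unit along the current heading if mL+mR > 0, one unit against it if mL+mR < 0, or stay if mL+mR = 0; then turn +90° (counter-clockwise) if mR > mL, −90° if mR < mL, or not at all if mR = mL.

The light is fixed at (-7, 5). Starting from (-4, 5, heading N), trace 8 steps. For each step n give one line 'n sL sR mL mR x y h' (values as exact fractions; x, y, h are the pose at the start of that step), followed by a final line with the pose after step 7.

n=0: pose=(-4,5,N); sL=30, sR=30/13; mL=420/13, mR=-30/13; mL+mR=30 → advance +1; mR−mL=-450/13 → turn -1·90°
n=1: pose=(-4,6,E); sL=12/5, sR=60/17; mL=504/85, mR=-60/17; mL+mR=12/5 → advance +1; mR−mL=-804/85 → turn -1·90°
n=2: pose=(-3,6,S); sL=5/3, sR=15; mL=50/3, mR=-15; mL+mR=5/3 → advance +1; mR−mL=-95/3 → turn -1·90°
n=3: pose=(-3,5,W); sL=60/13, sR=60/13; mL=120/13, mR=-60/13; mL+mR=60/13 → advance +1; mR−mL=-180/13 → turn -1·90°
n=4: pose=(-4,5,N); sL=30, sR=30/13; mL=420/13, mR=-30/13; mL+mR=30 → advance +1; mR−mL=-450/13 → turn -1·90°
n=5: pose=(-4,6,E); sL=12/5, sR=60/17; mL=504/85, mR=-60/17; mL+mR=12/5 → advance +1; mR−mL=-804/85 → turn -1·90°
n=6: pose=(-3,6,S); sL=5/3, sR=15; mL=50/3, mR=-15; mL+mR=5/3 → advance +1; mR−mL=-95/3 → turn -1·90°
n=7: pose=(-3,5,W); sL=60/13, sR=60/13; mL=120/13, mR=-60/13; mL+mR=60/13 → advance +1; mR−mL=-180/13 → turn -1·90°

0 30 30/13 420/13 -30/13 -4 5 N
1 12/5 60/17 504/85 -60/17 -4 6 E
2 5/3 15 50/3 -15 -3 6 S
3 60/13 60/13 120/13 -60/13 -3 5 W
4 30 30/13 420/13 -30/13 -4 5 N
5 12/5 60/17 504/85 -60/17 -4 6 E
6 5/3 15 50/3 -15 -3 6 S
7 60/13 60/13 120/13 -60/13 -3 5 W
final -4 5 N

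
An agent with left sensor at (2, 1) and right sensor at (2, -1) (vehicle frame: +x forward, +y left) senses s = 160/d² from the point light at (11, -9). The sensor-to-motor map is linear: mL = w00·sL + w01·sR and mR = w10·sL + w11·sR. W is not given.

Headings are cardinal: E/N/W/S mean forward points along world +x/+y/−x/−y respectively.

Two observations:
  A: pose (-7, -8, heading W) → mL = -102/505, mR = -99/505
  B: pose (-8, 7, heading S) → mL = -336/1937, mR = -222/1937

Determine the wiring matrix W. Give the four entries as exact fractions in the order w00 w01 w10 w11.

-1 1/2 1/2 -1

obs A: pose=(-7,-8,W) → sL=2/5, sR=40/101, mL=-102/505, mR=-99/505
obs B: pose=(-8,7,S) → sL=4/13, sR=40/149, mL=-336/1937, mR=-222/1937
sensor matrix S = [[2/5, 40/101], [4/13, 40/149]]; det S = -2832/195637
solve [mL_A; mL_B] = S·[w00; w01] and [mR_A; mR_B] = S·[w10; w11]:
  w00 = -1, w01 = 1/2, w10 = 1/2, w11 = -1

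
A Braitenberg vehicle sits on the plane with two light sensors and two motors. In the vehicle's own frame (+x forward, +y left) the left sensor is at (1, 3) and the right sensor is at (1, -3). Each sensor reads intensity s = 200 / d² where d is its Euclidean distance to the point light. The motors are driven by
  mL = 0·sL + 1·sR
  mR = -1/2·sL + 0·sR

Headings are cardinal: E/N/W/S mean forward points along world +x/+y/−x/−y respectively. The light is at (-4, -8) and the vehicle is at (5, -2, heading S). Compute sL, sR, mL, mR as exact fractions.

200/169 200/61 200/61 -100/169

left sensor world pos  = (8, -3); dL² = 169
right sensor world pos = (2, -3); dR² = 61
sL = 200/169 = 200/169
sR = 200/61 = 200/61
mL = 0·sL + 1·sR = 200/61
mR = -1/2·sL + 0·sR = -100/169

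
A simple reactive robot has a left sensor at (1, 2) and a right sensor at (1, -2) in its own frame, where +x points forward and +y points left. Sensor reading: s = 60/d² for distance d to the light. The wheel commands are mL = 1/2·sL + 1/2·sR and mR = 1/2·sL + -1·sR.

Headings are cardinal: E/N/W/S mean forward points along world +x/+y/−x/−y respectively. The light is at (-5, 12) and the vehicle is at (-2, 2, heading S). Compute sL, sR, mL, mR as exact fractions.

left sensor world pos  = (0, 1); dL² = 146
right sensor world pos = (-4, 1); dR² = 122
sL = 60/146 = 30/73
sR = 60/122 = 30/61
mL = 1/2·sL + 1/2·sR = 2010/4453
mR = 1/2·sL + -1·sR = -1275/4453

30/73 30/61 2010/4453 -1275/4453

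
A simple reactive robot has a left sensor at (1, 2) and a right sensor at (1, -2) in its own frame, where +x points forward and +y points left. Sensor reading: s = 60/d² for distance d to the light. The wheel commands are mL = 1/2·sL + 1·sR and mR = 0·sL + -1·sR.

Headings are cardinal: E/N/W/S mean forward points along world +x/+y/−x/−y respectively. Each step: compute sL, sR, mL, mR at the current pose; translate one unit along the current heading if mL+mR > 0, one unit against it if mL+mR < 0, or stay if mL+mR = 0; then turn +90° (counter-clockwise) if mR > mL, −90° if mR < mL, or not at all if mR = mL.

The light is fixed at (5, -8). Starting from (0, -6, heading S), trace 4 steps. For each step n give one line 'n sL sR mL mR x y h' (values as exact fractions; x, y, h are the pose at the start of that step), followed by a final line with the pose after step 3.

0 6 6/5 21/5 -6/5 0 -6 S
1 60/37 4/3 238/111 -4/3 0 -7 W
2 15/17 3 117/34 -3 -1 -7 N
3 60/41 12/5 642/205 -12/5 -1 -6 E
final 0 -6 S

n=0: pose=(0,-6,S); sL=6, sR=6/5; mL=21/5, mR=-6/5; mL+mR=3 → advance +1; mR−mL=-27/5 → turn -1·90°
n=1: pose=(0,-7,W); sL=60/37, sR=4/3; mL=238/111, mR=-4/3; mL+mR=30/37 → advance +1; mR−mL=-386/111 → turn -1·90°
n=2: pose=(-1,-7,N); sL=15/17, sR=3; mL=117/34, mR=-3; mL+mR=15/34 → advance +1; mR−mL=-219/34 → turn -1·90°
n=3: pose=(-1,-6,E); sL=60/41, sR=12/5; mL=642/205, mR=-12/5; mL+mR=30/41 → advance +1; mR−mL=-1134/205 → turn -1·90°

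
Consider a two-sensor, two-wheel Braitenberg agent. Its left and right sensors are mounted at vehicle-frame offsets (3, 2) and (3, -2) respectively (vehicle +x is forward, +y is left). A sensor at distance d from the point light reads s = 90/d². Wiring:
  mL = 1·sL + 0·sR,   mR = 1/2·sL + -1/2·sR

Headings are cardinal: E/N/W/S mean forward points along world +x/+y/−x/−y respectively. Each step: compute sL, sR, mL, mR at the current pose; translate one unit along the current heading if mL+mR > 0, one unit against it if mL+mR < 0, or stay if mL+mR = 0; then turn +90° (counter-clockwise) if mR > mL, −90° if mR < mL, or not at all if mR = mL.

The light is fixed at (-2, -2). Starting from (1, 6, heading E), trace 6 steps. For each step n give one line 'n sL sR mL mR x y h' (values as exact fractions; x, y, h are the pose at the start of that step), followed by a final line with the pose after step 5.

0 45/68 5/4 45/68 -5/17 1 6 E
1 90/61 90/29 90/61 -1440/1769 2 6 S
2 45/13 45/41 45/13 630/533 2 5 W
3 90/101 18/25 90/101 216/2525 1 5 N
4 45/68 5/4 45/68 -5/17 1 6 E
5 90/61 90/29 90/61 -1440/1769 2 6 S
final 2 5 W

n=0: pose=(1,6,E); sL=45/68, sR=5/4; mL=45/68, mR=-5/17; mL+mR=25/68 → advance +1; mR−mL=-65/68 → turn -1·90°
n=1: pose=(2,6,S); sL=90/61, sR=90/29; mL=90/61, mR=-1440/1769; mL+mR=1170/1769 → advance +1; mR−mL=-4050/1769 → turn -1·90°
n=2: pose=(2,5,W); sL=45/13, sR=45/41; mL=45/13, mR=630/533; mL+mR=2475/533 → advance +1; mR−mL=-1215/533 → turn -1·90°
n=3: pose=(1,5,N); sL=90/101, sR=18/25; mL=90/101, mR=216/2525; mL+mR=2466/2525 → advance +1; mR−mL=-2034/2525 → turn -1·90°
n=4: pose=(1,6,E); sL=45/68, sR=5/4; mL=45/68, mR=-5/17; mL+mR=25/68 → advance +1; mR−mL=-65/68 → turn -1·90°
n=5: pose=(2,6,S); sL=90/61, sR=90/29; mL=90/61, mR=-1440/1769; mL+mR=1170/1769 → advance +1; mR−mL=-4050/1769 → turn -1·90°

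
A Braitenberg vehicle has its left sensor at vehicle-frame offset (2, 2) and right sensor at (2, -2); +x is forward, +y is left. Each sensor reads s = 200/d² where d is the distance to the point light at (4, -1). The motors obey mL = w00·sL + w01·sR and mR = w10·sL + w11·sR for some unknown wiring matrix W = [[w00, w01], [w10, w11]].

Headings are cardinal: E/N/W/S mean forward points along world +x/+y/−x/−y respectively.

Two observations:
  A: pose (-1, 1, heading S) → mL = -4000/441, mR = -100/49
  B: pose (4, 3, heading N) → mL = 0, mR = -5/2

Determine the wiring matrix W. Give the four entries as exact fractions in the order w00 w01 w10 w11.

-1/2 1/2 0 -1/2

obs A: pose=(-1,1,S) → sL=200/9, sR=200/49, mL=-4000/441, mR=-100/49
obs B: pose=(4,3,N) → sL=5, sR=5, mL=0, mR=-5/2
sensor matrix S = [[200/9, 200/49], [5, 5]]; det S = 40000/441
solve [mL_A; mL_B] = S·[w00; w01] and [mR_A; mR_B] = S·[w10; w11]:
  w00 = -1/2, w01 = 1/2, w10 = 0, w11 = -1/2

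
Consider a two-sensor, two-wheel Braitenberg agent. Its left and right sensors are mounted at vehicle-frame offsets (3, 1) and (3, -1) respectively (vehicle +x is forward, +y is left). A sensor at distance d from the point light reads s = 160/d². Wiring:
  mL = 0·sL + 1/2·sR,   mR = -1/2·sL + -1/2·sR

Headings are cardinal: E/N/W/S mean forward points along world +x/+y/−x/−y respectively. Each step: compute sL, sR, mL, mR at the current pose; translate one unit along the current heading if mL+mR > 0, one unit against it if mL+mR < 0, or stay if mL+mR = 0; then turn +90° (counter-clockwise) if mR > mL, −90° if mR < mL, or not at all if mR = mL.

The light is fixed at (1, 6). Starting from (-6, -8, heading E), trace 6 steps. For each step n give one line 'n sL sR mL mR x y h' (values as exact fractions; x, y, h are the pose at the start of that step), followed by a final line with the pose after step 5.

0 32/37 160/241 80/241 -6816/8917 -6 -8 E
1 80/169 16/37 8/37 -2832/6253 -7 -8 S
2 160/317 32/53 16/53 -9312/16801 -7 -7 W
3 40/41 20/17 10/17 -750/697 -6 -7 N
4 32/37 160/241 80/241 -6816/8917 -6 -8 E
5 80/169 16/37 8/37 -2832/6253 -7 -8 S
final -7 -7 W

n=0: pose=(-6,-8,E); sL=32/37, sR=160/241; mL=80/241, mR=-6816/8917; mL+mR=-16/37 → advance -1; mR−mL=-9776/8917 → turn -1·90°
n=1: pose=(-7,-8,S); sL=80/169, sR=16/37; mL=8/37, mR=-2832/6253; mL+mR=-40/169 → advance -1; mR−mL=-4184/6253 → turn -1·90°
n=2: pose=(-7,-7,W); sL=160/317, sR=32/53; mL=16/53, mR=-9312/16801; mL+mR=-80/317 → advance -1; mR−mL=-14384/16801 → turn -1·90°
n=3: pose=(-6,-7,N); sL=40/41, sR=20/17; mL=10/17, mR=-750/697; mL+mR=-20/41 → advance -1; mR−mL=-1160/697 → turn -1·90°
n=4: pose=(-6,-8,E); sL=32/37, sR=160/241; mL=80/241, mR=-6816/8917; mL+mR=-16/37 → advance -1; mR−mL=-9776/8917 → turn -1·90°
n=5: pose=(-7,-8,S); sL=80/169, sR=16/37; mL=8/37, mR=-2832/6253; mL+mR=-40/169 → advance -1; mR−mL=-4184/6253 → turn -1·90°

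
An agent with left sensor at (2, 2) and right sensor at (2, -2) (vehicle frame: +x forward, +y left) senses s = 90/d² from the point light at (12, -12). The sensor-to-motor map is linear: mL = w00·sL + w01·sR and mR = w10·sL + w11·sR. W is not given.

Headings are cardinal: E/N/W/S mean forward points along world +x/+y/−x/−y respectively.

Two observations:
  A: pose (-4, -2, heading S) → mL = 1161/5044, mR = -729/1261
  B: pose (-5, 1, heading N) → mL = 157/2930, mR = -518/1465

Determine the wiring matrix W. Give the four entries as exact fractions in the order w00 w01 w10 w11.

obs A: pose=(-4,-2,S) → sL=9/26, sR=45/194, mL=1161/5044, mR=-729/1261
obs B: pose=(-5,1,N) → sL=45/293, sR=1/5, mL=157/2930, mR=-518/1465
sensor matrix S = [[9/26, 45/194], [45/293, 1/5]]; det S = 62082/1847365
solve [mL_A; mL_B] = S·[w00; w01] and [mR_A; mR_B] = S·[w10; w11]:
  w00 = 1, w01 = -1/2, w10 = -1, w11 = -1

1 -1/2 -1 -1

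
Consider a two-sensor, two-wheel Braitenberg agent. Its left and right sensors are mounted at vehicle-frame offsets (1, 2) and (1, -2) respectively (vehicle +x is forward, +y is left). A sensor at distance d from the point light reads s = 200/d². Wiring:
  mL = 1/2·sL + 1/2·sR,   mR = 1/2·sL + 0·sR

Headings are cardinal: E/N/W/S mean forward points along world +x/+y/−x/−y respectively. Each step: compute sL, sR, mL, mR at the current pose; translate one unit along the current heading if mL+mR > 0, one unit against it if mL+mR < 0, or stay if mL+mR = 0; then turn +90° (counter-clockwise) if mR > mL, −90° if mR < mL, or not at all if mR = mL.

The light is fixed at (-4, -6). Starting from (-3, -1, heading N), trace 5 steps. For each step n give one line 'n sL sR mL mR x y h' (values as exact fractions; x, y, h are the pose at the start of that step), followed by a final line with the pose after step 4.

0 200/37 40/9 1640/333 100/37 -3 -1 N
1 50/17 10 110/17 25/17 -3 0 E
2 200/41 8 264/41 100/41 -2 0 S
3 20 4 12 10 -2 -1 W
4 200/37 40/9 1640/333 100/37 -3 -1 N
final -3 0 E

n=0: pose=(-3,-1,N); sL=200/37, sR=40/9; mL=1640/333, mR=100/37; mL+mR=2540/333 → advance +1; mR−mL=-20/9 → turn -1·90°
n=1: pose=(-3,0,E); sL=50/17, sR=10; mL=110/17, mR=25/17; mL+mR=135/17 → advance +1; mR−mL=-5 → turn -1·90°
n=2: pose=(-2,0,S); sL=200/41, sR=8; mL=264/41, mR=100/41; mL+mR=364/41 → advance +1; mR−mL=-4 → turn -1·90°
n=3: pose=(-2,-1,W); sL=20, sR=4; mL=12, mR=10; mL+mR=22 → advance +1; mR−mL=-2 → turn -1·90°
n=4: pose=(-3,-1,N); sL=200/37, sR=40/9; mL=1640/333, mR=100/37; mL+mR=2540/333 → advance +1; mR−mL=-20/9 → turn -1·90°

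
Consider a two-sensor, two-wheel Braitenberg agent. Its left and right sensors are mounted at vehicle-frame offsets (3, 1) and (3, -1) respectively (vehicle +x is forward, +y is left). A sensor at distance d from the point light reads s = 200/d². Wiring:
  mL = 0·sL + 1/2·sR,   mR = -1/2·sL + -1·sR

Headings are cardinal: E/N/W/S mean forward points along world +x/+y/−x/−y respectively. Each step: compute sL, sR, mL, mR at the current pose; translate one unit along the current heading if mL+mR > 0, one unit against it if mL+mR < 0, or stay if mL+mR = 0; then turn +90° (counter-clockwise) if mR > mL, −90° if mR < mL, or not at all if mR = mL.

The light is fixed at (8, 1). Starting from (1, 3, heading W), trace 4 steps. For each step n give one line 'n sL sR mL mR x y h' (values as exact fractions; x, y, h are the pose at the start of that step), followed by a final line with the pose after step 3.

0 200/101 200/109 100/109 -31100/11009 1 3 W
1 100/37 4 2 -198/37 2 3 N
2 200/13 200/9 100/9 -3500/117 2 2 E
3 5 50/17 25/17 -185/34 1 2 S
final 1 3 W

n=0: pose=(1,3,W); sL=200/101, sR=200/109; mL=100/109, mR=-31100/11009; mL+mR=-21000/11009 → advance -1; mR−mL=-41200/11009 → turn -1·90°
n=1: pose=(2,3,N); sL=100/37, sR=4; mL=2, mR=-198/37; mL+mR=-124/37 → advance -1; mR−mL=-272/37 → turn -1·90°
n=2: pose=(2,2,E); sL=200/13, sR=200/9; mL=100/9, mR=-3500/117; mL+mR=-2200/117 → advance -1; mR−mL=-1600/39 → turn -1·90°
n=3: pose=(1,2,S); sL=5, sR=50/17; mL=25/17, mR=-185/34; mL+mR=-135/34 → advance -1; mR−mL=-235/34 → turn -1·90°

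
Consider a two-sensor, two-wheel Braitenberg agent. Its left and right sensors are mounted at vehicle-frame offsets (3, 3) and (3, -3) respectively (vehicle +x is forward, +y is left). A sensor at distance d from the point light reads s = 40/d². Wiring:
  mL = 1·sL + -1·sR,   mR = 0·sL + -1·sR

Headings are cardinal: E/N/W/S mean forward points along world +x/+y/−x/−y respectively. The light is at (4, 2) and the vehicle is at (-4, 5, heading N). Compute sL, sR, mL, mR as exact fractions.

left sensor world pos  = (-7, 8); dL² = 157
right sensor world pos = (-1, 8); dR² = 61
sL = 40/157 = 40/157
sR = 40/61 = 40/61
mL = 1·sL + -1·sR = -3840/9577
mR = 0·sL + -1·sR = -40/61

40/157 40/61 -3840/9577 -40/61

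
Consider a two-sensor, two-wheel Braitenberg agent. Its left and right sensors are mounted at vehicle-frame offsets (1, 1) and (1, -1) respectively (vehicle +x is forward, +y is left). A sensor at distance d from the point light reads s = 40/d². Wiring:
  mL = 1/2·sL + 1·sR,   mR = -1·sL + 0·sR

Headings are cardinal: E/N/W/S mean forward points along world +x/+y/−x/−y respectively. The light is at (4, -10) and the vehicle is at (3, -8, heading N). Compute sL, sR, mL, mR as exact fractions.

40/13 40/9 700/117 -40/13

left sensor world pos  = (2, -7); dL² = 13
right sensor world pos = (4, -7); dR² = 9
sL = 40/13 = 40/13
sR = 40/9 = 40/9
mL = 1/2·sL + 1·sR = 700/117
mR = -1·sL + 0·sR = -40/13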